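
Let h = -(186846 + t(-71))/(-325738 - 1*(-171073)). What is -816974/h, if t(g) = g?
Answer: -815208282/1205 ≈ -6.7652e+5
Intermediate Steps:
h = 37355/30933 (h = -(186846 - 71)/(-325738 - 1*(-171073)) = -186775/(-325738 + 171073) = -186775/(-154665) = -186775*(-1)/154665 = -1*(-37355/30933) = 37355/30933 ≈ 1.2076)
-816974/h = -816974/37355/30933 = -816974*30933/37355 = -815208282/1205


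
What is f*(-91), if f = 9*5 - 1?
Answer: -4004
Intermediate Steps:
f = 44 (f = 45 - 1 = 44)
f*(-91) = 44*(-91) = -4004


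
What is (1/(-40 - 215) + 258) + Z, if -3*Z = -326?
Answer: 93499/255 ≈ 366.66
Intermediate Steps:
Z = 326/3 (Z = -⅓*(-326) = 326/3 ≈ 108.67)
(1/(-40 - 215) + 258) + Z = (1/(-40 - 215) + 258) + 326/3 = (1/(-255) + 258) + 326/3 = (-1/255 + 258) + 326/3 = 65789/255 + 326/3 = 93499/255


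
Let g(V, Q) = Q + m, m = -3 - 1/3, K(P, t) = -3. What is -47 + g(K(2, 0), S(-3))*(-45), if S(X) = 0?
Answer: 103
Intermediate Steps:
m = -10/3 (m = -3 - 1*1/3 = -3 - 1/3 = -10/3 ≈ -3.3333)
g(V, Q) = -10/3 + Q (g(V, Q) = Q - 10/3 = -10/3 + Q)
-47 + g(K(2, 0), S(-3))*(-45) = -47 + (-10/3 + 0)*(-45) = -47 - 10/3*(-45) = -47 + 150 = 103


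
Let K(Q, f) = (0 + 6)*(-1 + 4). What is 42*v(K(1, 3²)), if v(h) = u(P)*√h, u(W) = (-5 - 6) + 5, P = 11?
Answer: -756*√2 ≈ -1069.1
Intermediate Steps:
u(W) = -6 (u(W) = -11 + 5 = -6)
K(Q, f) = 18 (K(Q, f) = 6*3 = 18)
v(h) = -6*√h
42*v(K(1, 3²)) = 42*(-18*√2) = -756*√2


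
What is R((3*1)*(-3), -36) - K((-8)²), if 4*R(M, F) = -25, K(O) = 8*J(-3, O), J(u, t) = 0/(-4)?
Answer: -25/4 ≈ -6.2500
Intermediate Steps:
J(u, t) = 0 (J(u, t) = 0*(-¼) = 0)
K(O) = 0 (K(O) = 8*0 = 0)
R(M, F) = -25/4 (R(M, F) = (¼)*(-25) = -25/4)
R((3*1)*(-3), -36) - K((-8)²) = -25/4 - 1*0 = -25/4 + 0 = -25/4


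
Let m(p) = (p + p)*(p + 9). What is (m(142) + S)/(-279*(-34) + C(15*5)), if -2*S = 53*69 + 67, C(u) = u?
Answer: 13674/3187 ≈ 4.2906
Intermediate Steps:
S = -1862 (S = -(53*69 + 67)/2 = -(3657 + 67)/2 = -½*3724 = -1862)
m(p) = 2*p*(9 + p) (m(p) = (2*p)*(9 + p) = 2*p*(9 + p))
(m(142) + S)/(-279*(-34) + C(15*5)) = (2*142*(9 + 142) - 1862)/(-279*(-34) + 15*5) = (2*142*151 - 1862)/(9486 + 75) = (42884 - 1862)/9561 = 41022*(1/9561) = 13674/3187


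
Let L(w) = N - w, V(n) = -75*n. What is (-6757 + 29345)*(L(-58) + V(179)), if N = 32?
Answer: -301210980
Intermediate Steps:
L(w) = 32 - w
(-6757 + 29345)*(L(-58) + V(179)) = (-6757 + 29345)*((32 - 1*(-58)) - 75*179) = 22588*((32 + 58) - 13425) = 22588*(90 - 13425) = 22588*(-13335) = -301210980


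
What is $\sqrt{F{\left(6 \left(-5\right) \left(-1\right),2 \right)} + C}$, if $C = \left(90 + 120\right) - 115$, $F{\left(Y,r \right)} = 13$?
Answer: $6 \sqrt{3} \approx 10.392$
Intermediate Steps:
$C = 95$ ($C = 210 - 115 = 95$)
$\sqrt{F{\left(6 \left(-5\right) \left(-1\right),2 \right)} + C} = \sqrt{13 + 95} = \sqrt{108} = 6 \sqrt{3}$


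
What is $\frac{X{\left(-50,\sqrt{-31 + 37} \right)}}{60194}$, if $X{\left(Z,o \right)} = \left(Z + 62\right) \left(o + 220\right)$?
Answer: $\frac{1320}{30097} + \frac{6 \sqrt{6}}{30097} \approx 0.044347$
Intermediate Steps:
$X{\left(Z,o \right)} = \left(62 + Z\right) \left(220 + o\right)$
$\frac{X{\left(-50,\sqrt{-31 + 37} \right)}}{60194} = \frac{13640 + 62 \sqrt{-31 + 37} + 220 \left(-50\right) - 50 \sqrt{-31 + 37}}{60194} = \left(13640 + 62 \sqrt{6} - 11000 - 50 \sqrt{6}\right) \frac{1}{60194} = \left(2640 + 12 \sqrt{6}\right) \frac{1}{60194} = \frac{1320}{30097} + \frac{6 \sqrt{6}}{30097}$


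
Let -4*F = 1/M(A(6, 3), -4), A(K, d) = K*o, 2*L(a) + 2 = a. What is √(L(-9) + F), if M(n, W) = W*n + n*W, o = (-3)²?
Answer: I*√28509/72 ≈ 2.3451*I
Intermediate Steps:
L(a) = -1 + a/2
o = 9
A(K, d) = 9*K (A(K, d) = K*9 = 9*K)
M(n, W) = 2*W*n (M(n, W) = W*n + W*n = 2*W*n)
F = 1/1728 (F = -1/(4*(2*(-4)*(9*6))) = -1/(4*(2*(-4)*54)) = -¼/(-432) = -¼*(-1/432) = 1/1728 ≈ 0.00057870)
√(L(-9) + F) = √((-1 + (½)*(-9)) + 1/1728) = √((-1 - 9/2) + 1/1728) = √(-11/2 + 1/1728) = √(-9503/1728) = I*√28509/72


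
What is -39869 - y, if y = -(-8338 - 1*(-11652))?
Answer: -36555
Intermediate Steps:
y = -3314 (y = -(-8338 + 11652) = -1*3314 = -3314)
-39869 - y = -39869 - 1*(-3314) = -39869 + 3314 = -36555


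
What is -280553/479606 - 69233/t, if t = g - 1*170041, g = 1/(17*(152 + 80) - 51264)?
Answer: -686184976757553/3859073000072326 ≈ -0.17781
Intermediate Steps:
g = -1/47320 (g = 1/(17*232 - 51264) = 1/(3944 - 51264) = 1/(-47320) = -1/47320 ≈ -2.1133e-5)
t = -8046340121/47320 (t = -1/47320 - 1*170041 = -1/47320 - 170041 = -8046340121/47320 ≈ -1.7004e+5)
-280553/479606 - 69233/t = -280553/479606 - 69233/(-8046340121/47320) = -280553*1/479606 - 69233*(-47320/8046340121) = -280553/479606 + 3276105560/8046340121 = -686184976757553/3859073000072326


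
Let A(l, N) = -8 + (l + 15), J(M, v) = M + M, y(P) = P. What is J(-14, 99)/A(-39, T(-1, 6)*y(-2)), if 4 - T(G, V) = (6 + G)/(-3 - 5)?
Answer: 7/8 ≈ 0.87500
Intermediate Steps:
T(G, V) = 19/4 + G/8 (T(G, V) = 4 - (6 + G)/(-3 - 5) = 4 - (6 + G)/(-8) = 4 - (6 + G)*(-1)/8 = 4 - (-¾ - G/8) = 4 + (¾ + G/8) = 19/4 + G/8)
J(M, v) = 2*M
A(l, N) = 7 + l (A(l, N) = -8 + (15 + l) = 7 + l)
J(-14, 99)/A(-39, T(-1, 6)*y(-2)) = (2*(-14))/(7 - 39) = -28/(-32) = -28*(-1/32) = 7/8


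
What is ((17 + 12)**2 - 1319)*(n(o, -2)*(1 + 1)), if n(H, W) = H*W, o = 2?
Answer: 3824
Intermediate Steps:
((17 + 12)**2 - 1319)*(n(o, -2)*(1 + 1)) = ((17 + 12)**2 - 1319)*((2*(-2))*(1 + 1)) = (29**2 - 1319)*(-4*2) = (841 - 1319)*(-8) = -478*(-8) = 3824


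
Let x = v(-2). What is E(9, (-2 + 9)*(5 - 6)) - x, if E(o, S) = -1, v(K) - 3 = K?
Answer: -2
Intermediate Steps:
v(K) = 3 + K
x = 1 (x = 3 - 2 = 1)
E(9, (-2 + 9)*(5 - 6)) - x = -1 - 1*1 = -1 - 1 = -2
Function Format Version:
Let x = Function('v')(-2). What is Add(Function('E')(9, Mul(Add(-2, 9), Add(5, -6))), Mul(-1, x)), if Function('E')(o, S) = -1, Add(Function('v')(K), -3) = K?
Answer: -2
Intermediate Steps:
Function('v')(K) = Add(3, K)
x = 1 (x = Add(3, -2) = 1)
Add(Function('E')(9, Mul(Add(-2, 9), Add(5, -6))), Mul(-1, x)) = Add(-1, Mul(-1, 1)) = Add(-1, -1) = -2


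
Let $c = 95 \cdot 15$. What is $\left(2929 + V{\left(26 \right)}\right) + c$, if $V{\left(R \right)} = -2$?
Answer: $4352$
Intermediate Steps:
$c = 1425$
$\left(2929 + V{\left(26 \right)}\right) + c = \left(2929 - 2\right) + 1425 = 2927 + 1425 = 4352$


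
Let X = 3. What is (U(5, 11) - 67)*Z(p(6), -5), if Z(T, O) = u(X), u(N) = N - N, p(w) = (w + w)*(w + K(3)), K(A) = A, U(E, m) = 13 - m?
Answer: 0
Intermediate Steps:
p(w) = 2*w*(3 + w) (p(w) = (w + w)*(w + 3) = (2*w)*(3 + w) = 2*w*(3 + w))
u(N) = 0
Z(T, O) = 0
(U(5, 11) - 67)*Z(p(6), -5) = ((13 - 1*11) - 67)*0 = ((13 - 11) - 67)*0 = (2 - 67)*0 = -65*0 = 0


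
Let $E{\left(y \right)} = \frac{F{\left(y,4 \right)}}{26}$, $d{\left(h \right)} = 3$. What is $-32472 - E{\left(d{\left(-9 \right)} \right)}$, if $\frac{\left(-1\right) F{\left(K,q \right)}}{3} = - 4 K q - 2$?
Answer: $- \frac{422211}{13} \approx -32478.0$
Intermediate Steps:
$F{\left(K,q \right)} = 6 + 12 K q$ ($F{\left(K,q \right)} = - 3 \left(- 4 K q - 2\right) = - 3 \left(-2 - 4 K q\right) = 6 + 12 K q$)
$E{\left(y \right)} = \frac{3}{13} + \frac{24 y}{13}$ ($E{\left(y \right)} = \frac{6 + 12 y 4}{26} = \left(6 + 48 y\right) \frac{1}{26} = \frac{3}{13} + \frac{24 y}{13}$)
$-32472 - E{\left(d{\left(-9 \right)} \right)} = -32472 - \left(\frac{3}{13} + \frac{24}{13} \cdot 3\right) = -32472 - \left(\frac{3}{13} + \frac{72}{13}\right) = -32472 - \frac{75}{13} = - \frac{422211}{13}$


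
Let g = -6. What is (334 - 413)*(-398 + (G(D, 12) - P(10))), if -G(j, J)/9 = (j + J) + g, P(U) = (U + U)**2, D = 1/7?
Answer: 471867/7 ≈ 67410.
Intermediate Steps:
D = 1/7 ≈ 0.14286
P(U) = 4*U**2 (P(U) = (2*U)**2 = 4*U**2)
G(j, J) = 54 - 9*J - 9*j (G(j, J) = -9*((j + J) - 6) = -9*((J + j) - 6) = -9*(-6 + J + j) = 54 - 9*J - 9*j)
(334 - 413)*(-398 + (G(D, 12) - P(10))) = (334 - 413)*(-398 + ((54 - 9*12 - 9*1/7) - 4*10**2)) = -79*(-398 + ((54 - 108 - 9/7) - 4*100)) = -79*(-398 + (-387/7 - 1*400)) = -79*(-398 + (-387/7 - 400)) = -79*(-398 - 3187/7) = -79*(-5973/7) = 471867/7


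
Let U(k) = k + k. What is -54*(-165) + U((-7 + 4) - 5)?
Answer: 8894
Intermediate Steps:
U(k) = 2*k
-54*(-165) + U((-7 + 4) - 5) = -54*(-165) + 2*((-7 + 4) - 5) = 8910 + 2*(-3 - 5) = 8910 + 2*(-8) = 8910 - 16 = 8894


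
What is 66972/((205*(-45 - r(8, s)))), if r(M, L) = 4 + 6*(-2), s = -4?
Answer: -66972/7585 ≈ -8.8295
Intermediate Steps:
r(M, L) = -8 (r(M, L) = 4 - 12 = -8)
66972/((205*(-45 - r(8, s)))) = 66972/((205*(-45 - 1*(-8)))) = 66972/((205*(-45 + 8))) = 66972/((205*(-37))) = 66972/(-7585) = 66972*(-1/7585) = -66972/7585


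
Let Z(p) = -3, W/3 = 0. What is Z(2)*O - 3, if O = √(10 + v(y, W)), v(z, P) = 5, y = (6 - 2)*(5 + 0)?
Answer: -3 - 3*√15 ≈ -14.619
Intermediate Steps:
y = 20 (y = 4*5 = 20)
W = 0 (W = 3*0 = 0)
O = √15 (O = √(10 + 5) = √15 ≈ 3.8730)
Z(2)*O - 3 = -3*√15 - 3 = -3 - 3*√15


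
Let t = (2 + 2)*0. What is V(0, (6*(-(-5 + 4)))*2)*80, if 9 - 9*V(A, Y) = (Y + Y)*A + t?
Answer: 80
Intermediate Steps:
t = 0 (t = 4*0 = 0)
V(A, Y) = 1 - 2*A*Y/9 (V(A, Y) = 1 - ((Y + Y)*A + 0)/9 = 1 - ((2*Y)*A + 0)/9 = 1 - (2*A*Y + 0)/9 = 1 - 2*A*Y/9)
V(0, (6*(-(-5 + 4)))*2)*80 = (1 - 2/9*0*(6*(-(-5 + 4)))*2)*80 = (1 - 2/9*0*(6*(-1*(-1)))*2)*80 = (1 - 2/9*0*(6*1)*2)*80 = (1 - 2/9*0*6*2)*80 = (1 - 2/9*0*12)*80 = (1 + 0)*80 = 1*80 = 80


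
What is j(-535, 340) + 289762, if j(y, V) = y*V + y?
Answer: 107327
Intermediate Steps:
j(y, V) = y + V*y (j(y, V) = V*y + y = y + V*y)
j(-535, 340) + 289762 = -535*(1 + 340) + 289762 = -535*341 + 289762 = -182435 + 289762 = 107327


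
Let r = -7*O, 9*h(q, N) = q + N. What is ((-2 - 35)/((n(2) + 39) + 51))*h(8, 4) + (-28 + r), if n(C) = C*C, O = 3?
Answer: -6983/141 ≈ -49.525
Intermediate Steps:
n(C) = C²
h(q, N) = N/9 + q/9 (h(q, N) = (q + N)/9 = (N + q)/9 = N/9 + q/9)
r = -21 (r = -7*3 = -21)
((-2 - 35)/((n(2) + 39) + 51))*h(8, 4) + (-28 + r) = ((-2 - 35)/((2² + 39) + 51))*((⅑)*4 + (⅑)*8) + (-28 - 21) = (-37/((4 + 39) + 51))*(4/9 + 8/9) - 49 = -37/(43 + 51)*(4/3) - 49 = -37/94*(4/3) - 49 = -37*1/94*(4/3) - 49 = -37/94*4/3 - 49 = -74/141 - 49 = -6983/141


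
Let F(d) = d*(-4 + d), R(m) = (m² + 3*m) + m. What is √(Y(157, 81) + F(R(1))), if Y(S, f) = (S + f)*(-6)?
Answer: I*√1423 ≈ 37.723*I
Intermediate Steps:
Y(S, f) = -6*S - 6*f
R(m) = m² + 4*m
√(Y(157, 81) + F(R(1))) = √((-6*157 - 6*81) + (1*(4 + 1))*(-4 + 1*(4 + 1))) = √((-942 - 486) + (1*5)*(-4 + 1*5)) = √(-1428 + 5*(-4 + 5)) = √(-1428 + 5*1) = √(-1428 + 5) = √(-1423) = I*√1423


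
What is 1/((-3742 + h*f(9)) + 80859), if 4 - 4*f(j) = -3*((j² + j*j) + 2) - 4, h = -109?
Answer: 1/63492 ≈ 1.5750e-5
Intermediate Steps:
f(j) = 7/2 + 3*j²/2 (f(j) = 1 - (-3*((j² + j*j) + 2) - 4)/4 = 1 - (-3*((j² + j²) + 2) - 4)/4 = 1 - (-3*(2*j² + 2) - 4)/4 = 1 - (-3*(2 + 2*j²) - 4)/4 = 1 - ((-6 - 6*j²) - 4)/4 = 1 - (-10 - 6*j²)/4 = 1 + (5/2 + 3*j²/2) = 7/2 + 3*j²/2)
1/((-3742 + h*f(9)) + 80859) = 1/((-3742 - 109*(7/2 + (3/2)*9²)) + 80859) = 1/((-3742 - 109*(7/2 + (3/2)*81)) + 80859) = 1/((-3742 - 109*(7/2 + 243/2)) + 80859) = 1/((-3742 - 109*125) + 80859) = 1/((-3742 - 13625) + 80859) = 1/(-17367 + 80859) = 1/63492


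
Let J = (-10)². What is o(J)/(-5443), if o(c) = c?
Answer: -100/5443 ≈ -0.018372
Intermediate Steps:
J = 100
o(J)/(-5443) = 100/(-5443) = 100*(-1/5443) = -100/5443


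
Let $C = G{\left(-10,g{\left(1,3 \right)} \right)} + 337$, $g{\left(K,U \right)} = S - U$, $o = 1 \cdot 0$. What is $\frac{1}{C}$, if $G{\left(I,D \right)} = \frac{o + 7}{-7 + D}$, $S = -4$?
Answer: $\frac{2}{673} \approx 0.0029718$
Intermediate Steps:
$o = 0$
$g{\left(K,U \right)} = -4 - U$
$G{\left(I,D \right)} = \frac{7}{-7 + D}$ ($G{\left(I,D \right)} = \frac{0 + 7}{-7 + D} = \frac{7}{-7 + D}$)
$C = \frac{673}{2}$ ($C = \frac{7}{-7 - 7} + 337 = \frac{7}{-14} + 337 = 7 \left(- \frac{1}{14}\right) + 337 = - \frac{1}{2} + 337 = \frac{673}{2} \approx 336.5$)
$\frac{1}{C} = \frac{1}{\frac{673}{2}} = \frac{2}{673}$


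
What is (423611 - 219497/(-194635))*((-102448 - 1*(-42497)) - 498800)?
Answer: -46068878296563982/194635 ≈ -2.3669e+11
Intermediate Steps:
(423611 - 219497/(-194635))*((-102448 - 1*(-42497)) - 498800) = (423611 - 219497*(-1/194635))*((-102448 + 42497) - 498800) = (423611 + 219497/194635)*(-59951 - 498800) = (82449746482/194635)*(-558751) = -46068878296563982/194635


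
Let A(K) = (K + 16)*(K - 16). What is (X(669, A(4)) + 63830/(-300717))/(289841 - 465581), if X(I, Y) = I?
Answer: -201115843/52848005580 ≈ -0.0038056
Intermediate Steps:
A(K) = (-16 + K)*(16 + K) (A(K) = (16 + K)*(-16 + K) = (-16 + K)*(16 + K))
(X(669, A(4)) + 63830/(-300717))/(289841 - 465581) = (669 + 63830/(-300717))/(289841 - 465581) = (669 + 63830*(-1/300717))/(-175740) = (669 - 63830/300717)*(-1/175740) = (201115843/300717)*(-1/175740) = -201115843/52848005580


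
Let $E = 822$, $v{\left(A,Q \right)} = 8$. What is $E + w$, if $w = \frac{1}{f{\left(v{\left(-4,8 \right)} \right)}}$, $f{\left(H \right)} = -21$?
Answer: $\frac{17261}{21} \approx 821.95$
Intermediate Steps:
$w = - \frac{1}{21}$ ($w = \frac{1}{-21} = - \frac{1}{21} \approx -0.047619$)
$E + w = 822 - \frac{1}{21} = \frac{17261}{21}$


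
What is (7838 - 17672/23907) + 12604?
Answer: 488689222/23907 ≈ 20441.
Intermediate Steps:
(7838 - 17672/23907) + 12604 = 187365394/23907 + 12604 = 488689222/23907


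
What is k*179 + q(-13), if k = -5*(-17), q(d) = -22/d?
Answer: 197817/13 ≈ 15217.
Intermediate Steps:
k = 85
k*179 + q(-13) = 85*179 - 22/(-13) = 15215 - 22*(-1/13) = 15215 + 22/13 = 197817/13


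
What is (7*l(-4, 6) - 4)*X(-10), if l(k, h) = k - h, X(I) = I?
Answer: 740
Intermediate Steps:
(7*l(-4, 6) - 4)*X(-10) = (7*(-4 - 1*6) - 4)*(-10) = (7*(-4 - 6) - 4)*(-10) = (7*(-10) - 4)*(-10) = (-70 - 4)*(-10) = -74*(-10) = 740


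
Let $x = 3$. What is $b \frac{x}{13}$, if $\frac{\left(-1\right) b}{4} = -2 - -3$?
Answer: $- \frac{12}{13} \approx -0.92308$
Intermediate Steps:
$b = -4$ ($b = - 4 \left(-2 - -3\right) = - 4 \left(-2 + 3\right) = \left(-4\right) 1 = -4$)
$b \frac{x}{13} = - 4 \cdot \frac{3}{13} = - 4 \cdot 3 \cdot \frac{1}{13} = \left(-4\right) \frac{3}{13} = - \frac{12}{13}$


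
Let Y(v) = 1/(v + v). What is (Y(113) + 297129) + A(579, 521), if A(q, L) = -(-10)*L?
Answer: 68328615/226 ≈ 3.0234e+5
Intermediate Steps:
A(q, L) = 10*L
Y(v) = 1/(2*v)
(Y(113) + 297129) + A(579, 521) = ((½)/113 + 297129) + 10*521 = ((½)*(1/113) + 297129) + 5210 = (1/226 + 297129) + 5210 = 67151155/226 + 5210 = 68328615/226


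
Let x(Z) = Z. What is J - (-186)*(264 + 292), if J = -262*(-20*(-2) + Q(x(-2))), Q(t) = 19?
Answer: 87958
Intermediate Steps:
J = -15458 (J = -262*(-20*(-2) + 19) = -262*(40 + 19) = -262*59 = -1*15458 = -15458)
J - (-186)*(264 + 292) = -15458 - (-186)*(264 + 292) = -15458 - (-186)*556 = -15458 - 1*(-103416) = -15458 + 103416 = 87958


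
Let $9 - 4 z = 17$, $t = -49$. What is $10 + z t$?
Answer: $108$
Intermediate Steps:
$z = -2$ ($z = \frac{9}{4} - \frac{17}{4} = -2$)
$10 + z t = 10 - -98 = 10 + 98 = 108$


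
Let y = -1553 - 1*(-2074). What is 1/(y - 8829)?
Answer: -1/8308 ≈ -0.00012037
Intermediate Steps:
y = 521 (y = -1553 + 2074 = 521)
1/(y - 8829) = 1/(521 - 8829) = 1/(-8308) = -1/8308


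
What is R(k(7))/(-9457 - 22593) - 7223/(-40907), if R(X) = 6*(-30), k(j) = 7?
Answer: 23886041/131106935 ≈ 0.18219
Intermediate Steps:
R(X) = -180
R(k(7))/(-9457 - 22593) - 7223/(-40907) = -180/(-9457 - 22593) - 7223/(-40907) = -180/(-32050) - 7223*(-1/40907) = -180*(-1/32050) + 7223/40907 = 18/3205 + 7223/40907 = 23886041/131106935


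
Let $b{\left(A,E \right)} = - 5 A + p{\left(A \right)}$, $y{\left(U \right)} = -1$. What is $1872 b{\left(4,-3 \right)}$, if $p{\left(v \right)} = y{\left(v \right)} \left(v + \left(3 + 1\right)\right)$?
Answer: $-52416$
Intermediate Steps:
$p{\left(v \right)} = -4 - v$ ($p{\left(v \right)} = - (v + \left(3 + 1\right)) = - (v + 4) = - (4 + v) = -4 - v$)
$b{\left(A,E \right)} = -4 - 6 A$ ($b{\left(A,E \right)} = - 5 A - \left(4 + A\right) = -4 - 6 A$)
$1872 b{\left(4,-3 \right)} = 1872 \left(-4 - 24\right) = 1872 \left(-28\right) = -52416$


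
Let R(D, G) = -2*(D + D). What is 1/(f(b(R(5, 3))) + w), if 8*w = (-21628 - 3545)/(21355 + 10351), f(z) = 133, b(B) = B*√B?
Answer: 253648/33710011 ≈ 0.0075244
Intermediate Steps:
R(D, G) = -4*D
b(B) = B^(3/2)
w = -25173/253648 (w = ((-21628 - 3545)/(21355 + 10351))/8 = (-25173/31706)/8 = (-25173*1/31706)/8 = (⅛)*(-25173/31706) = -25173/253648 ≈ -0.099244)
1/(f(b(R(5, 3))) + w) = 1/(133 - 25173/253648) = 1/(33710011/253648) = 253648/33710011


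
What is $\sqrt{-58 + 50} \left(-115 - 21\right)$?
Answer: $- 272 i \sqrt{2} \approx - 384.67 i$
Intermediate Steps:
$\sqrt{-58 + 50} \left(-115 - 21\right) = \sqrt{-8} \left(-136\right) = 2 i \sqrt{2} \left(-136\right) = - 272 i \sqrt{2}$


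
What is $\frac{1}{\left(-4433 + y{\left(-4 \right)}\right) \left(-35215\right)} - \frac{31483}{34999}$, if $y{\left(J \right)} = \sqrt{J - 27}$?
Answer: $- \frac{702810518817543}{781299924507200} + \frac{i \sqrt{31}}{692028276800} \approx -0.89954 + 8.0456 \cdot 10^{-12} i$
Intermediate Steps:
$y{\left(J \right)} = \sqrt{-27 + J}$
$\frac{1}{\left(-4433 + y{\left(-4 \right)}\right) \left(-35215\right)} - \frac{31483}{34999} = \frac{1}{\left(-4433 + \sqrt{-27 - 4}\right) \left(-35215\right)} - \frac{31483}{34999} = \frac{1}{-4433 + \sqrt{-31}} \left(- \frac{1}{35215}\right) - \frac{31483}{34999} = \frac{1}{-4433 + i \sqrt{31}} \left(- \frac{1}{35215}\right) - \frac{31483}{34999} = - \frac{1}{35215 \left(-4433 + i \sqrt{31}\right)} - \frac{31483}{34999} = - \frac{31483}{34999} - \frac{1}{35215 \left(-4433 + i \sqrt{31}\right)}$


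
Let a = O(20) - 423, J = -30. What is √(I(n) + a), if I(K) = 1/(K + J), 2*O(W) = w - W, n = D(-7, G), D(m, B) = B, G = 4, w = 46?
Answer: I*√277186/26 ≈ 20.249*I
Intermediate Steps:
n = 4
O(W) = 23 - W/2 (O(W) = (46 - W)/2 = 23 - W/2)
a = -410 (a = (23 - ½*20) - 423 = (23 - 10) - 423 = 13 - 423 = -410)
I(K) = 1/(-30 + K) (I(K) = 1/(K - 30) = 1/(-30 + K))
√(I(n) + a) = √(1/(-30 + 4) - 410) = √(1/(-26) - 410) = √(-1/26 - 410) = √(-10661/26) = I*√277186/26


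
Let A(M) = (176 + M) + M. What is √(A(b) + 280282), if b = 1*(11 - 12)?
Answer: 2*√70114 ≈ 529.58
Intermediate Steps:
b = -1 (b = 1*(-1) = -1)
A(M) = 176 + 2*M
√(A(b) + 280282) = √((176 + 2*(-1)) + 280282) = √((176 - 2) + 280282) = √(174 + 280282) = √280456 = 2*√70114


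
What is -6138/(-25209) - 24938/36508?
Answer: -22476441/51129454 ≈ -0.43960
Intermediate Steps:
-6138/(-25209) - 24938/36508 = -6138*(-1/25209) - 24938*1/36508 = 682/2801 - 12469/18254 = -22476441/51129454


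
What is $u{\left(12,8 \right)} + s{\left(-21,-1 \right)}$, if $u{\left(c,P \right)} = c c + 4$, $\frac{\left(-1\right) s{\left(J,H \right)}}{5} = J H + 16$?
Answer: $-37$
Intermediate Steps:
$s{\left(J,H \right)} = -80 - 5 H J$ ($s{\left(J,H \right)} = - 5 \left(J H + 16\right) = - 5 \left(H J + 16\right) = - 5 \left(16 + H J\right) = -80 - 5 H J$)
$u{\left(c,P \right)} = 4 + c^{2}$ ($u{\left(c,P \right)} = c^{2} + 4 = 4 + c^{2}$)
$u{\left(12,8 \right)} + s{\left(-21,-1 \right)} = \left(4 + 12^{2}\right) - \left(80 - -105\right) = \left(4 + 144\right) - 185 = 148 - 185 = -37$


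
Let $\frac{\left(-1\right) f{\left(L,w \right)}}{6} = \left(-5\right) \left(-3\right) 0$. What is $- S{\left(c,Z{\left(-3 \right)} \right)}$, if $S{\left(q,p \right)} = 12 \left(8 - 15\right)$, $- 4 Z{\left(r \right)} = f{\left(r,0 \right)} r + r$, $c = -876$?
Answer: $84$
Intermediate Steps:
$f{\left(L,w \right)} = 0$ ($f{\left(L,w \right)} = - 6 \left(-5\right) \left(-3\right) 0 = - 6 \cdot 15 \cdot 0 = \left(-6\right) 0 = 0$)
$Z{\left(r \right)} = - \frac{r}{4}$ ($Z{\left(r \right)} = - \frac{0 r + r}{4} = - \frac{0 + r}{4} = - \frac{r}{4}$)
$S{\left(q,p \right)} = -84$ ($S{\left(q,p \right)} = 12 \left(-7\right) = -84$)
$- S{\left(c,Z{\left(-3 \right)} \right)} = \left(-1\right) \left(-84\right) = 84$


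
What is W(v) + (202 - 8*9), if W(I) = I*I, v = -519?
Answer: 269491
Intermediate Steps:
W(I) = I**2
W(v) + (202 - 8*9) = (-519)**2 + (202 - 8*9) = 269361 + (202 - 72) = 269361 + 130 = 269491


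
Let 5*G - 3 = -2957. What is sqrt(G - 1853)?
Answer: I*sqrt(61095)/5 ≈ 49.435*I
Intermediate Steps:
G = -2954/5 (G = 3/5 + (1/5)*(-2957) = 3/5 - 2957/5 = -2954/5 ≈ -590.80)
sqrt(G - 1853) = sqrt(-2954/5 - 1853) = sqrt(-12219/5) = I*sqrt(61095)/5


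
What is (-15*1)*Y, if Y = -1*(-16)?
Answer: -240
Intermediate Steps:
Y = 16
(-15*1)*Y = -15*1*16 = -15*16 = -240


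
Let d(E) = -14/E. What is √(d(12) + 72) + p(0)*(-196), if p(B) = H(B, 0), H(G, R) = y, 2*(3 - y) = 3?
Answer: -294 + 5*√102/6 ≈ -285.58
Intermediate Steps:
y = 3/2 (y = 3 - ½*3 = 3 - 3/2 = 3/2 ≈ 1.5000)
H(G, R) = 3/2
p(B) = 3/2
√(d(12) + 72) + p(0)*(-196) = √(-14/12 + 72) + (3/2)*(-196) = √(-14*1/12 + 72) - 294 = √(-7/6 + 72) - 294 = √(425/6) - 294 = 5*√102/6 - 294 = -294 + 5*√102/6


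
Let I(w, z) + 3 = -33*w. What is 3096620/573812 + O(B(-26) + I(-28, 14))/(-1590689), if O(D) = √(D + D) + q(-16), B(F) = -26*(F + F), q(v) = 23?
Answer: 1231436543376/228189109117 - √4546/1590689 ≈ 5.3965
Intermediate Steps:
I(w, z) = -3 - 33*w
B(F) = -52*F
O(D) = 23 + √2*√D (O(D) = √(D + D) + 23 = √(2*D) + 23 = √2*√D + 23 = 23 + √2*√D)
3096620/573812 + O(B(-26) + I(-28, 14))/(-1590689) = 3096620/573812 + (23 + √2*√(-52*(-26) + (-3 - 33*(-28))))/(-1590689) = 3096620*(1/573812) + (23 + √2*√(1352 + (-3 + 924)))*(-1/1590689) = 774155/143453 + (23 + √2*√(1352 + 921))*(-1/1590689) = 774155/143453 + (23 + √2*√2273)*(-1/1590689) = 774155/143453 + (23 + √4546)*(-1/1590689) = 774155/143453 + (-23/1590689 - √4546/1590689) = 1231436543376/228189109117 - √4546/1590689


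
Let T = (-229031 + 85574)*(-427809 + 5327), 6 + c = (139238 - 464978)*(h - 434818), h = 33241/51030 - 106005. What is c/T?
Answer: 149830434788518/51547104233037 ≈ 2.9067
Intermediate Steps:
h = -5409401909/51030 (h = 33241*(1/51030) - 106005 = 33241/51030 - 106005 = -5409401909/51030 ≈ -1.0600e+5)
c = 299660869577036/1701 (c = -6 + (139238 - 464978)*(-5409401909/51030 - 434818) = -6 - 325740*(-27598164449/51030) = -6 + 299660869587242/1701 = 299660869577036/1701 ≈ 1.7617e+11)
T = 60608000274 (T = -143457*(-422482) = 60608000274)
c/T = (299660869577036/1701)/60608000274 = (299660869577036/1701)*(1/60608000274) = 149830434788518/51547104233037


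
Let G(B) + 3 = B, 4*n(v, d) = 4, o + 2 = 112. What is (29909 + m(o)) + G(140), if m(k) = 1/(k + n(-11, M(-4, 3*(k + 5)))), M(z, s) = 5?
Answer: 3335107/111 ≈ 30046.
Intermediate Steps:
o = 110 (o = -2 + 112 = 110)
n(v, d) = 1 (n(v, d) = (¼)*4 = 1)
m(k) = 1/(1 + k) (m(k) = 1/(k + 1) = 1/(1 + k))
G(B) = -3 + B
(29909 + m(o)) + G(140) = (29909 + 1/(1 + 110)) + (-3 + 140) = (29909 + 1/111) + 137 = 3319900/111 + 137 = 3335107/111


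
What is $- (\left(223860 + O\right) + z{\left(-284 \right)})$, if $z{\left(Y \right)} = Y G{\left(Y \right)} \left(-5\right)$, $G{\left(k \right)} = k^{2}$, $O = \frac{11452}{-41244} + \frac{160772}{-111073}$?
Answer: $- \frac{18775188145150007}{163610529} \approx -1.1476 \cdot 10^{8}$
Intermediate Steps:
$O = - \frac{282246013}{163610529}$ ($O = 11452 \left(- \frac{1}{41244}\right) + 160772 \left(- \frac{1}{111073}\right) = - \frac{409}{1473} - \frac{160772}{111073} = - \frac{282246013}{163610529} \approx -1.7251$)
$z{\left(Y \right)} = - 5 Y^{3}$ ($z{\left(Y \right)} = Y Y^{2} \left(-5\right) = Y^{3} \left(-5\right) = - 5 Y^{3}$)
$- (\left(223860 + O\right) + z{\left(-284 \right)}) = - (\left(223860 - \frac{282246013}{163610529}\right) - 5 \left(-284\right)^{3}) = - (\frac{36625570775927}{163610529} - -114531520) = - (\frac{36625570775927}{163610529} + 114531520) = \left(-1\right) \frac{18775188145150007}{163610529} = - \frac{18775188145150007}{163610529}$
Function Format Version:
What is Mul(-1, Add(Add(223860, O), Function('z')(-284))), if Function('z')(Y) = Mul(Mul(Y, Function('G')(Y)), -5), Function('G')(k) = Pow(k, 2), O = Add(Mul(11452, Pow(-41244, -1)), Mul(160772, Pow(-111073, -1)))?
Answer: Rational(-18775188145150007, 163610529) ≈ -1.1476e+8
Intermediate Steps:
O = Rational(-282246013, 163610529) (O = Add(Mul(11452, Rational(-1, 41244)), Mul(160772, Rational(-1, 111073))) = Add(Rational(-409, 1473), Rational(-160772, 111073)) = Rational(-282246013, 163610529) ≈ -1.7251)
Function('z')(Y) = Mul(-5, Pow(Y, 3)) (Function('z')(Y) = Mul(Mul(Y, Pow(Y, 2)), -5) = Mul(Pow(Y, 3), -5) = Mul(-5, Pow(Y, 3)))
Mul(-1, Add(Add(223860, O), Function('z')(-284))) = Mul(-1, Add(Add(223860, Rational(-282246013, 163610529)), Mul(-5, Pow(-284, 3)))) = Mul(-1, Add(Rational(36625570775927, 163610529), Mul(-5, -22906304))) = Mul(-1, Add(Rational(36625570775927, 163610529), 114531520)) = Mul(-1, Rational(18775188145150007, 163610529)) = Rational(-18775188145150007, 163610529)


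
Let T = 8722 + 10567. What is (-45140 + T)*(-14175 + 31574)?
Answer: -449781549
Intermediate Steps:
T = 19289
(-45140 + T)*(-14175 + 31574) = (-45140 + 19289)*(-14175 + 31574) = -25851*17399 = -449781549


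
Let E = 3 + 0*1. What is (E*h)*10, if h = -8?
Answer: -240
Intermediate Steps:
E = 3 (E = 3 + 0 = 3)
(E*h)*10 = (3*(-8))*10 = -24*10 = -240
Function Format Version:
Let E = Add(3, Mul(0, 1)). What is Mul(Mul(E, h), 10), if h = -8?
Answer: -240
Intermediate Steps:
E = 3 (E = Add(3, 0) = 3)
Mul(Mul(E, h), 10) = Mul(Mul(3, -8), 10) = Mul(-24, 10) = -240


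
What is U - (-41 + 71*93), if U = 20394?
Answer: 13832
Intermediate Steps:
U - (-41 + 71*93) = 20394 - (-41 + 71*93) = 20394 - (-41 + 6603) = 20394 - 1*6562 = 20394 - 6562 = 13832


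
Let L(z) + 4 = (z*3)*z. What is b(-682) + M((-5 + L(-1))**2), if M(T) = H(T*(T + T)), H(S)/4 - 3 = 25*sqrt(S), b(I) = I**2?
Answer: 465136 + 3600*sqrt(2) ≈ 4.7023e+5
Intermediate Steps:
L(z) = -4 + 3*z**2 (L(z) = -4 + (z*3)*z = -4 + (3*z)*z = -4 + 3*z**2)
H(S) = 12 + 100*sqrt(S) (H(S) = 12 + 4*(25*sqrt(S)) = 12 + 100*sqrt(S))
M(T) = 12 + 100*sqrt(2)*sqrt(T**2) (M(T) = 12 + 100*sqrt(T*(T + T)) = 12 + 100*sqrt(T*(2*T)) = 12 + 100*sqrt(2*T**2) = 12 + 100*(sqrt(2)*sqrt(T**2)) = 12 + 100*sqrt(2)*sqrt(T**2))
b(-682) + M((-5 + L(-1))**2) = (-682)**2 + (12 + 100*sqrt(2)*sqrt(((-5 + (-4 + 3*(-1)**2))**2)**2)) = 465124 + (12 + 100*sqrt(2)*sqrt(((-5 + (-4 + 3*1))**2)**2)) = 465124 + (12 + 100*sqrt(2)*sqrt(((-5 + (-4 + 3))**2)**2)) = 465124 + (12 + 100*sqrt(2)*sqrt(((-5 - 1)**2)**2)) = 465124 + (12 + 100*sqrt(2)*sqrt(((-6)**2)**2)) = 465124 + (12 + 100*sqrt(2)*sqrt(36**2)) = 465124 + (12 + 100*sqrt(2)*sqrt(1296)) = 465124 + (12 + 100*sqrt(2)*36) = 465124 + (12 + 3600*sqrt(2)) = 465136 + 3600*sqrt(2)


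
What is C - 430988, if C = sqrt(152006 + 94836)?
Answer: -430988 + sqrt(246842) ≈ -4.3049e+5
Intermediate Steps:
C = sqrt(246842) ≈ 496.83
C - 430988 = sqrt(246842) - 430988 = -430988 + sqrt(246842)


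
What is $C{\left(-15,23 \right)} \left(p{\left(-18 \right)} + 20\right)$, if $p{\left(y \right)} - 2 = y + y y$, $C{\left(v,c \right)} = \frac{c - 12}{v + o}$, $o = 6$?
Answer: $- \frac{3608}{9} \approx -400.89$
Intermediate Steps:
$C{\left(v,c \right)} = \frac{-12 + c}{6 + v}$ ($C{\left(v,c \right)} = \frac{c - 12}{v + 6} = \frac{-12 + c}{6 + v}$)
$p{\left(y \right)} = 2 + y + y^{2}$ ($p{\left(y \right)} = 2 + \left(y + y y\right) = 2 + \left(y + y^{2}\right) = 2 + y + y^{2}$)
$C{\left(-15,23 \right)} \left(p{\left(-18 \right)} + 20\right) = \frac{-12 + 23}{6 - 15} \left(\left(2 - 18 + \left(-18\right)^{2}\right) + 20\right) = \frac{1}{-9} \cdot 11 \left(\left(2 - 18 + 324\right) + 20\right) = \left(- \frac{1}{9}\right) 11 \left(308 + 20\right) = \left(- \frac{11}{9}\right) 328 = - \frac{3608}{9}$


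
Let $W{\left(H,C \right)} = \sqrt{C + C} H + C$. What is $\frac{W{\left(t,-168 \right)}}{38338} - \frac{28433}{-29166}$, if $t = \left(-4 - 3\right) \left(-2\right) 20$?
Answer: $\frac{542582233}{559083054} + \frac{560 i \sqrt{21}}{19169} \approx 0.97049 + 0.13387 i$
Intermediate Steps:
$t = 280$ ($t = \left(-7\right) \left(-2\right) 20 = 14 \cdot 20 = 280$)
$W{\left(H,C \right)} = C + H \sqrt{2} \sqrt{C}$ ($W{\left(H,C \right)} = \sqrt{2 C} H + C = \sqrt{2} \sqrt{C} H + C = H \sqrt{2} \sqrt{C} + C = C + H \sqrt{2} \sqrt{C}$)
$\frac{W{\left(t,-168 \right)}}{38338} - \frac{28433}{-29166} = \frac{-168 + 280 \sqrt{2} \sqrt{-168}}{38338} - \frac{28433}{-29166} = \left(-168 + 280 \sqrt{2} \cdot 2 i \sqrt{42}\right) \frac{1}{38338} - - \frac{28433}{29166} = \left(-168 + 1120 i \sqrt{21}\right) \frac{1}{38338} + \frac{28433}{29166} = \left(- \frac{84}{19169} + \frac{560 i \sqrt{21}}{19169}\right) + \frac{28433}{29166} = \frac{542582233}{559083054} + \frac{560 i \sqrt{21}}{19169}$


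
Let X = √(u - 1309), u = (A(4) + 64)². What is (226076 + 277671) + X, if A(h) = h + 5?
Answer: 503747 + 2*√1005 ≈ 5.0381e+5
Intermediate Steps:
A(h) = 5 + h
u = 5329 (u = ((5 + 4) + 64)² = (9 + 64)² = 73² = 5329)
X = 2*√1005 (X = √(5329 - 1309) = √4020 = 2*√1005 ≈ 63.403)
(226076 + 277671) + X = (226076 + 277671) + 2*√1005 = 503747 + 2*√1005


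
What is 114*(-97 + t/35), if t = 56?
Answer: -54378/5 ≈ -10876.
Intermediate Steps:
114*(-97 + t/35) = 114*(-97 + 56/35) = 114*(-97 + 56*(1/35)) = 114*(-97 + 8/5) = 114*(-477/5) = -54378/5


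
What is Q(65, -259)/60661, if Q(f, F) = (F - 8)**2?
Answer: 71289/60661 ≈ 1.1752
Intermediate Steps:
Q(f, F) = (-8 + F)**2
Q(65, -259)/60661 = (-8 - 259)**2/60661 = (-267)**2*(1/60661) = 71289*(1/60661) = 71289/60661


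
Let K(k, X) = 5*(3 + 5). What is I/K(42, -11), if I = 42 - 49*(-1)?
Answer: 91/40 ≈ 2.2750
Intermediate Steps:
K(k, X) = 40 (K(k, X) = 5*8 = 40)
I = 91 (I = 42 + 49 = 91)
I/K(42, -11) = 91/40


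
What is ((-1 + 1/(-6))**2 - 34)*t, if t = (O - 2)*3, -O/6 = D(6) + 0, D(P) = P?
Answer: 22325/6 ≈ 3720.8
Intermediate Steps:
O = -36 (O = -6*(6 + 0) = -6*6 = -36)
t = -114 (t = (-36 - 2)*3 = -38*3 = -114)
((-1 + 1/(-6))**2 - 34)*t = ((-1 + 1/(-6))**2 - 34)*(-114) = ((-1 - 1/6)**2 - 34)*(-114) = ((-7/6)**2 - 34)*(-114) = (49/36 - 34)*(-114) = -1175/36*(-114) = 22325/6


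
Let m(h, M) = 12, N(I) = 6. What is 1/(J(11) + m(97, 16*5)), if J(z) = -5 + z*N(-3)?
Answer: 1/73 ≈ 0.013699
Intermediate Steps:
J(z) = -5 + 6*z (J(z) = -5 + z*6 = -5 + 6*z)
1/(J(11) + m(97, 16*5)) = 1/((-5 + 6*11) + 12) = 1/((-5 + 66) + 12) = 1/(61 + 12) = 1/73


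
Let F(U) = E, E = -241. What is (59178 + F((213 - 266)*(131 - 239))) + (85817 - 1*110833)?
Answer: 33921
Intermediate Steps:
F(U) = -241
(59178 + F((213 - 266)*(131 - 239))) + (85817 - 1*110833) = (59178 - 241) + (85817 - 1*110833) = 58937 + (85817 - 110833) = 58937 - 25016 = 33921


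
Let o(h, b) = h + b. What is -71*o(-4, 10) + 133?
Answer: -293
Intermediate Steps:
o(h, b) = b + h
-71*o(-4, 10) + 133 = -71*(10 - 4) + 133 = -71*6 + 133 = -426 + 133 = -293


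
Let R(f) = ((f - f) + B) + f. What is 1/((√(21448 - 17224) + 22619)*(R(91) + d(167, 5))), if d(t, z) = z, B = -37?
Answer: 22619/30185281283 - 8*√66/30185281283 ≈ 7.4719e-7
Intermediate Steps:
R(f) = -37 + f (R(f) = ((f - f) - 37) + f = (0 - 37) + f = -37 + f)
1/((√(21448 - 17224) + 22619)*(R(91) + d(167, 5))) = 1/((√(21448 - 17224) + 22619)*((-37 + 91) + 5)) = 1/((√4224 + 22619)*(54 + 5)) = 1/((8*√66 + 22619)*59) = 1/((22619 + 8*√66)*59) = 1/(1334521 + 472*√66)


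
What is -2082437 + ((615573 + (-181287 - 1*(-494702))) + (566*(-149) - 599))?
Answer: -1238382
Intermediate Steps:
-2082437 + ((615573 + (-181287 - 1*(-494702))) + (566*(-149) - 599)) = -2082437 + ((615573 + (-181287 + 494702)) + (-84334 - 599)) = -2082437 + ((615573 + 313415) - 84933) = -2082437 + (928988 - 84933) = -2082437 + 844055 = -1238382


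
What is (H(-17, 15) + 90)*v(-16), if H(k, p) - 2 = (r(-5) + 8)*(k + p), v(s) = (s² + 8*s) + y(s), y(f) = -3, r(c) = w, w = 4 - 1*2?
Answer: 9000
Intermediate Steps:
w = 2 (w = 4 - 2 = 2)
r(c) = 2
v(s) = -3 + s² + 8*s (v(s) = (s² + 8*s) - 3 = -3 + s² + 8*s)
H(k, p) = 2 + 10*k + 10*p (H(k, p) = 2 + (2 + 8)*(k + p) = 2 + 10*(k + p) = 2 + (10*k + 10*p) = 2 + 10*k + 10*p)
(H(-17, 15) + 90)*v(-16) = ((2 + 10*(-17) + 10*15) + 90)*(-3 + (-16)² + 8*(-16)) = ((2 - 170 + 150) + 90)*(-3 + 256 - 128) = (-18 + 90)*125 = 72*125 = 9000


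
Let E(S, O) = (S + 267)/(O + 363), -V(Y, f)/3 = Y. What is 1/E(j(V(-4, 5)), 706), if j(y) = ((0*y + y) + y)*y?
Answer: 1069/555 ≈ 1.9261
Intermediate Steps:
V(Y, f) = -3*Y
j(y) = 2*y² (j(y) = ((0 + y) + y)*y = (y + y)*y = (2*y)*y = 2*y²)
E(S, O) = (267 + S)/(363 + O)
1/E(j(V(-4, 5)), 706) = 1/((267 + 2*(-3*(-4))²)/(363 + 706)) = 1/((267 + 2*12²)/1069) = 1/((267 + 2*144)/1069) = 1/((267 + 288)/1069) = 1/((1/1069)*555) = 1/(555/1069) = 1069/555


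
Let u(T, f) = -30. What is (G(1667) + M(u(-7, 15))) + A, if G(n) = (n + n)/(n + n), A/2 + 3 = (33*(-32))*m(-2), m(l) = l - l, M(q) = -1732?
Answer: -1737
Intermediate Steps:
m(l) = 0
A = -6 (A = -6 + 2*((33*(-32))*0) = -6 + 2*(-1056*0) = -6 + 2*0 = -6 + 0 = -6)
G(n) = 1 (G(n) = (2*n)/((2*n)) = (2*n)*(1/(2*n)) = 1)
(G(1667) + M(u(-7, 15))) + A = (1 - 1732) - 6 = -1731 - 6 = -1737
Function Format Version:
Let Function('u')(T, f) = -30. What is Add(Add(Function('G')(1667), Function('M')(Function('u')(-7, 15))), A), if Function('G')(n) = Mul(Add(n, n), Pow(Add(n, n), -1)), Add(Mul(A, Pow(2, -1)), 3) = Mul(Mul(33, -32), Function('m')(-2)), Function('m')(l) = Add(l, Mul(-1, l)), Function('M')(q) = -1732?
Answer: -1737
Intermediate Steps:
Function('m')(l) = 0
A = -6 (A = Add(-6, Mul(2, Mul(Mul(33, -32), 0))) = Add(-6, Mul(2, Mul(-1056, 0))) = Add(-6, Mul(2, 0)) = Add(-6, 0) = -6)
Function('G')(n) = 1 (Function('G')(n) = Mul(Mul(2, n), Pow(Mul(2, n), -1)) = Mul(Mul(2, n), Mul(Rational(1, 2), Pow(n, -1))) = 1)
Add(Add(Function('G')(1667), Function('M')(Function('u')(-7, 15))), A) = Add(Add(1, -1732), -6) = Add(-1731, -6) = -1737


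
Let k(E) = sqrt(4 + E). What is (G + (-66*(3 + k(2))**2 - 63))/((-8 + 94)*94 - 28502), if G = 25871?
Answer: -12409/10209 + 66*sqrt(6)/3403 ≈ -1.1680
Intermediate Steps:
(G + (-66*(3 + k(2))**2 - 63))/((-8 + 94)*94 - 28502) = (25871 + (-66*(3 + sqrt(4 + 2))**2 - 63))/((-8 + 94)*94 - 28502) = (25871 + (-66*(3 + sqrt(6))**2 - 63))/(86*94 - 28502) = (25871 + (-63 - 66*(3 + sqrt(6))**2))/(8084 - 28502) = (25808 - 66*(3 + sqrt(6))**2)/(-20418) = (25808 - 66*(3 + sqrt(6))**2)*(-1/20418) = -12904/10209 + 11*(3 + sqrt(6))**2/3403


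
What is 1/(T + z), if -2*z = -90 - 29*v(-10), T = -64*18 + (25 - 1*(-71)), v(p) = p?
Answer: -1/1156 ≈ -0.00086505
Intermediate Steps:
T = -1056 (T = -1152 + (25 + 71) = -1152 + 96 = -1056)
z = -100 (z = -(-90 - 29*(-10))/2 = -(-90 + 290)/2 = -½*200 = -100)
1/(T + z) = 1/(-1056 - 100) = 1/(-1156) = -1/1156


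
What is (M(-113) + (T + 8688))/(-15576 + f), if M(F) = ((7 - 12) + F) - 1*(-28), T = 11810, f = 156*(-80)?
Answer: -2551/3507 ≈ -0.72740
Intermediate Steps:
f = -12480
M(F) = 23 + F (M(F) = (-5 + F) + 28 = 23 + F)
(M(-113) + (T + 8688))/(-15576 + f) = ((23 - 113) + (11810 + 8688))/(-15576 - 12480) = (-90 + 20498)/(-28056) = 20408*(-1/28056) = -2551/3507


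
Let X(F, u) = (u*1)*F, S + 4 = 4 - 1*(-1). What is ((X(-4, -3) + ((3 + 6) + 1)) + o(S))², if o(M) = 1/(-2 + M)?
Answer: 441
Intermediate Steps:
S = 1 (S = -4 + (4 - 1*(-1)) = -4 + (4 + 1) = -4 + 5 = 1)
X(F, u) = F*u (X(F, u) = u*F = F*u)
((X(-4, -3) + ((3 + 6) + 1)) + o(S))² = ((-4*(-3) + ((3 + 6) + 1)) + 1/(-2 + 1))² = ((12 + (9 + 1)) + 1/(-1))² = ((12 + 10) - 1)² = (22 - 1)² = 21² = 441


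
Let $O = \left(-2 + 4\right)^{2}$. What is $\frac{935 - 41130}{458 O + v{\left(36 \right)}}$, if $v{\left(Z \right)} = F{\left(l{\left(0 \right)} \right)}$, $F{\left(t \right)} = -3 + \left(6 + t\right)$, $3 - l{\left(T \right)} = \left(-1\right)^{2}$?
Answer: $- \frac{40195}{1837} \approx -21.881$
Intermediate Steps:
$l{\left(T \right)} = 2$ ($l{\left(T \right)} = 3 - \left(-1\right)^{2} = 3 - 1 = 2$)
$O = 4$ ($O = 2^{2} = 4$)
$F{\left(t \right)} = 3 + t$
$v{\left(Z \right)} = 5$ ($v{\left(Z \right)} = 3 + 2 = 5$)
$\frac{935 - 41130}{458 O + v{\left(36 \right)}} = \frac{935 - 41130}{458 \cdot 4 + 5} = - \frac{40195}{1832 + 5} = - \frac{40195}{1837}$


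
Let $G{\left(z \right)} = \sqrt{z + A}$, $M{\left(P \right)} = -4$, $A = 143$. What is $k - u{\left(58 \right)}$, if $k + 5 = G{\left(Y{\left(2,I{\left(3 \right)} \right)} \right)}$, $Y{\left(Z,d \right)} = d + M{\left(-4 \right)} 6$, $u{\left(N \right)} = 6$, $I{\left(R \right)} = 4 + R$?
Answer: $-11 + 3 \sqrt{14} \approx 0.22497$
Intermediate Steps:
$Y{\left(Z,d \right)} = -24 + d$ ($Y{\left(Z,d \right)} = d - 24 = -24 + d$)
$G{\left(z \right)} = \sqrt{143 + z}$ ($G{\left(z \right)} = \sqrt{z + 143} = \sqrt{143 + z}$)
$k = -5 + 3 \sqrt{14}$ ($k = -5 + \sqrt{143 + \left(-24 + \left(4 + 3\right)\right)} = -5 + \sqrt{143 + \left(-24 + 7\right)} = -5 + \sqrt{143 - 17} = -5 + \sqrt{126} = -5 + 3 \sqrt{14} \approx 6.225$)
$k - u{\left(58 \right)} = \left(-5 + 3 \sqrt{14}\right) - 6 = -11 + 3 \sqrt{14}$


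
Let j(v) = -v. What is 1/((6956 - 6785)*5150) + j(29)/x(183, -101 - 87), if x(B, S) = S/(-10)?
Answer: -31923539/20695275 ≈ -1.5426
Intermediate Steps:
x(B, S) = -S/10 (x(B, S) = S*(-⅒) = -S/10)
1/((6956 - 6785)*5150) + j(29)/x(183, -101 - 87) = 1/((6956 - 6785)*5150) + (-1*29)/((-(-101 - 87)/10)) = (1/5150)/171 - 29/((-⅒*(-188))) = (1/171)*(1/5150) - 29/94/5 = 1/880650 - 29*5/94 = 1/880650 - 145/94 = -31923539/20695275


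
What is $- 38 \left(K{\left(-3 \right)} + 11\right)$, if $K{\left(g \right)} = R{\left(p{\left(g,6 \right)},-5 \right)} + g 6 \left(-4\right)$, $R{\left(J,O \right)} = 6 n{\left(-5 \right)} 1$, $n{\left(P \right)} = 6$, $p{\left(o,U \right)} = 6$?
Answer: $-4522$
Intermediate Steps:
$R{\left(J,O \right)} = 36$ ($R{\left(J,O \right)} = 6 \cdot 6 \cdot 1 = 36 \cdot 1 = 36$)
$K{\left(g \right)} = 36 - 24 g$ ($K{\left(g \right)} = 36 + g 6 \left(-4\right) = 36 + g \left(-24\right) = 36 - 24 g$)
$- 38 \left(K{\left(-3 \right)} + 11\right) = - 38 \left(\left(36 - -72\right) + 11\right) = - 38 \left(\left(36 + 72\right) + 11\right) = - 38 \left(108 + 11\right) = \left(-38\right) 119 = -4522$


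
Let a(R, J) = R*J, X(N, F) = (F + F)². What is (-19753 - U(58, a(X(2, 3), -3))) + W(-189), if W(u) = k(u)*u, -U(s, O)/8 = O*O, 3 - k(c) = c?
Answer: 37271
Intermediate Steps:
k(c) = 3 - c
X(N, F) = 4*F² (X(N, F) = (2*F)² = 4*F²)
a(R, J) = J*R
U(s, O) = -8*O² (U(s, O) = -8*O*O = -8*O²)
W(u) = u*(3 - u) (W(u) = (3 - u)*u = u*(3 - u))
(-19753 - U(58, a(X(2, 3), -3))) + W(-189) = (-19753 - (-8)*(-12*3²)²) - 189*(3 - 1*(-189)) = (-19753 - (-8)*(-12*9)²) - 189*(3 + 189) = (-19753 - (-8)*(-3*36)²) - 189*192 = (-19753 - (-8)*(-108)²) - 36288 = (-19753 - (-8)*11664) - 36288 = (-19753 - 1*(-93312)) - 36288 = (-19753 + 93312) - 36288 = 73559 - 36288 = 37271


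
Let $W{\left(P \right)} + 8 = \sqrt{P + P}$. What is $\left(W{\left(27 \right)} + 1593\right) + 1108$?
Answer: $2693 + 3 \sqrt{6} \approx 2700.3$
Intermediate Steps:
$W{\left(P \right)} = -8 + \sqrt{2} \sqrt{P}$ ($W{\left(P \right)} = -8 + \sqrt{P + P} = -8 + \sqrt{2 P} = -8 + \sqrt{2} \sqrt{P}$)
$\left(W{\left(27 \right)} + 1593\right) + 1108 = \left(\left(-8 + \sqrt{2} \sqrt{27}\right) + 1593\right) + 1108 = \left(\left(-8 + \sqrt{2} \cdot 3 \sqrt{3}\right) + 1593\right) + 1108 = \left(\left(-8 + 3 \sqrt{6}\right) + 1593\right) + 1108 = \left(1585 + 3 \sqrt{6}\right) + 1108 = 2693 + 3 \sqrt{6}$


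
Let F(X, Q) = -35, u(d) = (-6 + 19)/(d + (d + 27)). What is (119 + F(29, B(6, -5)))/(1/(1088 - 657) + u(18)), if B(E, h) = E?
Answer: 1140426/2833 ≈ 402.55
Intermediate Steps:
u(d) = 13/(27 + 2*d) (u(d) = 13/(d + (27 + d)) = 13/(27 + 2*d))
(119 + F(29, B(6, -5)))/(1/(1088 - 657) + u(18)) = (119 - 35)/(1/(1088 - 657) + 13/(27 + 2*18)) = 84/(1/431 + 13/(27 + 36)) = 84/(1/431 + 13/63) = 84/(5666/27153) = 84*(27153/5666) = 1140426/2833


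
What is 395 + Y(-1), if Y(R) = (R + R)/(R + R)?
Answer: 396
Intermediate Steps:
Y(R) = 1 (Y(R) = (2*R)/((2*R)) = (2*R)*(1/(2*R)) = 1)
395 + Y(-1) = 395 + 1 = 396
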